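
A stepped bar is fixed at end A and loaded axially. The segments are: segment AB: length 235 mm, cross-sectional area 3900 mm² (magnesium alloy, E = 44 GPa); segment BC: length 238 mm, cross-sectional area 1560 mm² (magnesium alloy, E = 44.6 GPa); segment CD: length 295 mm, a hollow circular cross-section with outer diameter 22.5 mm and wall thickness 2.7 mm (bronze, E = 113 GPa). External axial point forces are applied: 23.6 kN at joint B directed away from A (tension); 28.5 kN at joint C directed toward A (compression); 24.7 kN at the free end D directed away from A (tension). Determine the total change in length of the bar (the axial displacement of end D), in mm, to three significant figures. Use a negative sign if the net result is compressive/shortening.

Internal axial forces (sectioning from the free end, tension +): N_CD = 24.7 kN, N_BC = -3.8 kN, N_AB = 19.8 kN.
A_CD = 167.9 mm².
δ_AB = 19800·235/(3900·44000) = 0.02712 mm
δ_BC = -3800·238/(1560·44600) = -0.013 mm
δ_CD = 24700·295/(167.9·113000) = 0.3839 mm
δ = Σδ_i = 0.3981 mm.

0.398 mm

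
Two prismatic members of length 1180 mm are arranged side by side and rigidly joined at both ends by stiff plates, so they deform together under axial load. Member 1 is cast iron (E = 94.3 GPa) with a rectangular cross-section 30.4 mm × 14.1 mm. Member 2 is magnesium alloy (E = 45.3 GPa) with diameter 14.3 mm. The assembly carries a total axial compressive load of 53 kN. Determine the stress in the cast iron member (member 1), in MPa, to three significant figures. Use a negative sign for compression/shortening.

-105 MPa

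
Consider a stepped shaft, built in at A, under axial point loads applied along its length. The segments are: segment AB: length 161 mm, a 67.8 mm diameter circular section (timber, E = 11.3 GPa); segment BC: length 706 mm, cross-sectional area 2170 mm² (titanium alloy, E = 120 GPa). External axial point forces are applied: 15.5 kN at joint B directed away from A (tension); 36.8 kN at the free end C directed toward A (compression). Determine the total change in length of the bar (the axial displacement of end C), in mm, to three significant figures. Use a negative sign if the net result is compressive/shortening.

Internal axial forces (sectioning from the free end, tension +): N_BC = -36.8 kN, N_AB = -21.3 kN.
A_AB = 3610 mm².
δ_AB = -21300·161/(3610·11300) = -0.08406 mm
δ_BC = -36800·706/(2170·120000) = -0.09977 mm
δ = Σδ_i = -0.1838 mm.

-0.184 mm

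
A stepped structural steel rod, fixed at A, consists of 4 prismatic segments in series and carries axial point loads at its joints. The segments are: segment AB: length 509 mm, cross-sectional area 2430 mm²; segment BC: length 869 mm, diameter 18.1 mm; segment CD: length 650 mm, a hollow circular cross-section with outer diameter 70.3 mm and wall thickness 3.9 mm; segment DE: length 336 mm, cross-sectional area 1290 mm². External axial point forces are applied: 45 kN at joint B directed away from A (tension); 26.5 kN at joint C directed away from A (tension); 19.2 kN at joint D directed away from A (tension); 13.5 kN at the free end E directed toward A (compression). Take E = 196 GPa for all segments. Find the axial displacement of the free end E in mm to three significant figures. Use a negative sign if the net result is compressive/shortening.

0.643 mm

Internal axial forces (sectioning from the free end, tension +): N_DE = -13.5 kN, N_CD = 5.7 kN, N_BC = 32.2 kN, N_AB = 77.2 kN.
A_BC = 257.3 mm².
A_CD = 813.5 mm².
δ_AB = 77200·509/(2430·196000) = 0.0825 mm
δ_BC = 32200·869/(257.3·196000) = 0.5548 mm
δ_CD = 5700·650/(813.5·196000) = 0.02324 mm
δ_DE = -13500·336/(1290·196000) = -0.01794 mm
δ = Σδ_i = 0.6426 mm.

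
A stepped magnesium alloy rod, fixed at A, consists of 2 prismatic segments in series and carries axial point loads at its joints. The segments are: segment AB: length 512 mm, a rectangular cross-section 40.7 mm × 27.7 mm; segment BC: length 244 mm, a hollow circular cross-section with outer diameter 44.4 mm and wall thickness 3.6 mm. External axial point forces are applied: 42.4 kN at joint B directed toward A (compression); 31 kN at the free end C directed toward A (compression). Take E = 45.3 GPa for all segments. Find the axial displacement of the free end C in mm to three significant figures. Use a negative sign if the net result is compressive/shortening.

-1.10 mm

Internal axial forces (sectioning from the free end, tension +): N_BC = -31 kN, N_AB = -73.4 kN.
A_AB = 1127 mm².
A_BC = 461.4 mm².
δ_AB = -73400·512/(1127·45300) = -0.7359 mm
δ_BC = -31000·244/(461.4·45300) = -0.3619 mm
δ = Σδ_i = -1.098 mm.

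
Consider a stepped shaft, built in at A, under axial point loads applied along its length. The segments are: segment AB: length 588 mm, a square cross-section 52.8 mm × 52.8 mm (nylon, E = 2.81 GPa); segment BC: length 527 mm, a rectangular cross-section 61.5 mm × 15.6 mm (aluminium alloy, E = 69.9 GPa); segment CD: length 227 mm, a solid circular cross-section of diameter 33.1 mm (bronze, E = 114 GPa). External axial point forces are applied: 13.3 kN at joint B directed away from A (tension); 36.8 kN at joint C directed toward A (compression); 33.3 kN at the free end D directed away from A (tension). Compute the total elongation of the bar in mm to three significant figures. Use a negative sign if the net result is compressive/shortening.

0.785 mm

Internal axial forces (sectioning from the free end, tension +): N_CD = 33.3 kN, N_BC = -3.5 kN, N_AB = 9.8 kN.
A_AB = 2788 mm².
A_BC = 959.4 mm².
A_CD = 860.5 mm².
δ_AB = 9800·588/(2788·2810) = 0.7356 mm
δ_BC = -3500·527/(959.4·69900) = -0.0275 mm
δ_CD = 33300·227/(860.5·114000) = 0.07706 mm
δ = Σδ_i = 0.7851 mm.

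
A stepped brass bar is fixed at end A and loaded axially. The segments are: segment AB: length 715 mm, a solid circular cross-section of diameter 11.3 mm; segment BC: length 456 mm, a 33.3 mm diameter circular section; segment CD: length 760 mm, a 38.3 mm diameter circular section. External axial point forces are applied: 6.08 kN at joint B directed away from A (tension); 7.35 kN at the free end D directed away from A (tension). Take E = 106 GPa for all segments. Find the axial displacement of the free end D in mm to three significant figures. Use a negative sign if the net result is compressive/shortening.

0.985 mm

Internal axial forces (sectioning from the free end, tension +): N_CD = 7.35 kN, N_BC = 7.35 kN, N_AB = 13.43 kN.
A_AB = 100.3 mm².
A_BC = 870.9 mm².
A_CD = 1152 mm².
δ_AB = 13430·715/(100.3·106000) = 0.9033 mm
δ_BC = 7350·456/(870.9·106000) = 0.03631 mm
δ_CD = 7350·760/(1152·106000) = 0.04574 mm
δ = Σδ_i = 0.9853 mm.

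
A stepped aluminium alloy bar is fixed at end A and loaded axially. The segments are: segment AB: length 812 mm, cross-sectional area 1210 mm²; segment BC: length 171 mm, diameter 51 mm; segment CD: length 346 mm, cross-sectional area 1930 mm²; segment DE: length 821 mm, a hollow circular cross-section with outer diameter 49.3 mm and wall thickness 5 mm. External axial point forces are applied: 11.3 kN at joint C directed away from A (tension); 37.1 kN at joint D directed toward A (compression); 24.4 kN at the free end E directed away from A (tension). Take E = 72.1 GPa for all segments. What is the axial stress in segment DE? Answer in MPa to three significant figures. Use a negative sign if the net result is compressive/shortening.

35.1 MPa

Internal axial forces (sectioning from the free end, tension +): N_DE = 24.4 kN, N_CD = -12.7 kN, N_BC = -1.4 kN, N_AB = -1.4 kN.
A_DE = 695.9 mm².
σ_DE = N_DE/A_DE = 24400/695.9 = 35.06 MPa.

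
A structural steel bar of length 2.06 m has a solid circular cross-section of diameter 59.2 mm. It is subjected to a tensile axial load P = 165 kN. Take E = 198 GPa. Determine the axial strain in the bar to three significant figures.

3.03e-04

A = 2753 mm².
σ = N/A = 59.94 MPa; ε = σ/E = 59.94/198000 = 3.028e-04.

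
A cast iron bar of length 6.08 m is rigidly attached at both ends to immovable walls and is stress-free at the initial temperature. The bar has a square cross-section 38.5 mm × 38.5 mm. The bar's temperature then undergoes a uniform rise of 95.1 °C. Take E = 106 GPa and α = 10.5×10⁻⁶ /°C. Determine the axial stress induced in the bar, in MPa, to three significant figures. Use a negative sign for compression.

Free thermal expansion αLΔT = 10.5e-6 · 6080 · 95.1 = 6.071 mm.
The walls impose strain ε = −(6.071)/6080 = -9.9855e-04; σ = Eε = 106000 · -9.9855e-04 = -105.8 MPa.

-106 MPa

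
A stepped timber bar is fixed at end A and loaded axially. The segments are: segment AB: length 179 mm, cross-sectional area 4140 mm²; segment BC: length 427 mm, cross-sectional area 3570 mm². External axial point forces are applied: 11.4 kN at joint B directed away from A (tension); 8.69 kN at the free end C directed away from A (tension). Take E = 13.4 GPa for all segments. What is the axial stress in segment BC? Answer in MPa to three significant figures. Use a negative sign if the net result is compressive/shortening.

Internal axial forces (sectioning from the free end, tension +): N_BC = 8.69 kN, N_AB = 20.09 kN.
σ_BC = N_BC/A_BC = 8690/3570 = 2.434 MPa.

2.43 MPa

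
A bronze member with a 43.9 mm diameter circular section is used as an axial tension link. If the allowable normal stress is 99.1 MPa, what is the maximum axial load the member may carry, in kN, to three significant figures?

150 kN

A = 1514 mm².
P_max = σ_allow · A = 99.1 · 1514 = 150000 N = 150 kN.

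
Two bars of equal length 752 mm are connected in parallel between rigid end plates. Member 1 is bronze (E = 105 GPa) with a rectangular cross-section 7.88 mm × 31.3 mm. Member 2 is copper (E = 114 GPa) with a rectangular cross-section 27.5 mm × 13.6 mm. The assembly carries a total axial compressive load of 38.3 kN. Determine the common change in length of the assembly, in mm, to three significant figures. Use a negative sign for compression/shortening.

-0.420 mm

A_1 = 246.6 mm².
A_2 = 374 mm².
Equal strain + equilibrium ⇒ each member carries load in proportion to AE: A₁E₁ = 25900000 N, A₂E₂ = 42640000 N, ΣAE = 68530000 N.
δ = PL/ΣAE = -38300·752/68530000 = -0.4203 mm.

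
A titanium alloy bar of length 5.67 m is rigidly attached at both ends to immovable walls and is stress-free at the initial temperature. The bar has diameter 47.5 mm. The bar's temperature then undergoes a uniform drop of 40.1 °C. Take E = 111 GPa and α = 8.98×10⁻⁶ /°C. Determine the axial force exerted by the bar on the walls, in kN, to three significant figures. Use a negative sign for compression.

70.8 kN

Free thermal expansion αLΔT = 8.98e-6 · 5670 · -40.1 = -2.042 mm.
The walls impose strain ε = −(-2.042)/5670 = 3.6010e-04; σ = Eε = 111000 · 3.6010e-04 = 39.97 MPa.
Wall reaction R = σ·A = 39.97·1772 = 70830 N = 70.83 kN.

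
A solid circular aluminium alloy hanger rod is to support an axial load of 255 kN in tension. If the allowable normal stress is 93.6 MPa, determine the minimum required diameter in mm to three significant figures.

Required area A ≥ P/σ_allow = 255000/93.6 = 2724 mm².
For a solid circular section, d ≥ √(4A/π) = 58.9 mm.

58.9 mm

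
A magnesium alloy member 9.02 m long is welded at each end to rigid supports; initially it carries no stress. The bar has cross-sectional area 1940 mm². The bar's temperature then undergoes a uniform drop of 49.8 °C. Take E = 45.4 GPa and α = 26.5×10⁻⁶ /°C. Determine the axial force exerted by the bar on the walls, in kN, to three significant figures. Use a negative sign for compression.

116 kN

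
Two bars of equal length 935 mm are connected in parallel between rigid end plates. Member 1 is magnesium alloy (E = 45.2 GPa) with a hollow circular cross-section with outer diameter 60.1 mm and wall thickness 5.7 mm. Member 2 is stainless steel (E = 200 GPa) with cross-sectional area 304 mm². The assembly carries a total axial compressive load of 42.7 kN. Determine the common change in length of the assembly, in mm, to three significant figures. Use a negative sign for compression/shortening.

A_1 = 974.1 mm².
Equal strain + equilibrium ⇒ each member carries load in proportion to AE: A₁E₁ = 44030000 N, A₂E₂ = 60800000 N, ΣAE = 104800000 N.
δ = PL/ΣAE = -42700·935/104800000 = -0.3808 mm.

-0.381 mm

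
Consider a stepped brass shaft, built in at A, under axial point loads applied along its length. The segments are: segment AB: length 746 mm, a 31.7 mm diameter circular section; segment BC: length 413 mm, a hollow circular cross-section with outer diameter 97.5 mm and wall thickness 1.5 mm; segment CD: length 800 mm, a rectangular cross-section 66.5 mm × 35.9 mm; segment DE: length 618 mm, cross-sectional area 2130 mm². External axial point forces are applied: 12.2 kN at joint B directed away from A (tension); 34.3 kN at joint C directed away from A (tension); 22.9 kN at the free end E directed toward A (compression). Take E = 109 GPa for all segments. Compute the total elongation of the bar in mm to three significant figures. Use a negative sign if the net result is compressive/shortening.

Internal axial forces (sectioning from the free end, tension +): N_DE = -22.9 kN, N_CD = -22.9 kN, N_BC = 11.4 kN, N_AB = 23.6 kN.
A_AB = 789.2 mm².
A_BC = 452.4 mm².
A_CD = 2387 mm².
δ_AB = 23600·746/(789.2·109000) = 0.2047 mm
δ_BC = 11400·413/(452.4·109000) = 0.09548 mm
δ_CD = -22900·800/(2387·109000) = -0.0704 mm
δ_DE = -22900·618/(2130·109000) = -0.06096 mm
δ = Σδ_i = 0.1688 mm.

0.169 mm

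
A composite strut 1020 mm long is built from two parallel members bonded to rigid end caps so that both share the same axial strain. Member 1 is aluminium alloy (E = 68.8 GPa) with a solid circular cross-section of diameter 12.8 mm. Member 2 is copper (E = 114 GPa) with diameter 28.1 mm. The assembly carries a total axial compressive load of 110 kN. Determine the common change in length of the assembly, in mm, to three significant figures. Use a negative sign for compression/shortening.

A_1 = 128.7 mm².
A_2 = 620.2 mm².
Equal strain + equilibrium ⇒ each member carries load in proportion to AE: A₁E₁ = 8853000 N, A₂E₂ = 70700000 N, ΣAE = 79550000 N.
δ = PL/ΣAE = -110000·1020/79550000 = -1.41 mm.

-1.41 mm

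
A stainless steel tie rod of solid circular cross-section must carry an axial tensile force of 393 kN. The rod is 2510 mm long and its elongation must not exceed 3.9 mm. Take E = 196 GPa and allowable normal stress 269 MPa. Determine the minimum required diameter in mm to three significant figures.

43.1 mm

Required area A ≥ P/σ_allow = 393000/269 = 1461 mm².
For a solid circular section, d ≥ √(4A/π) = 43.13 mm.
Elongation limit: A ≥ PL/(Eδ_allow) = 393000·2510/(196000·3.9) = 1290 mm² ⇒ d ≥ 40.53 mm.
The stress limit governs.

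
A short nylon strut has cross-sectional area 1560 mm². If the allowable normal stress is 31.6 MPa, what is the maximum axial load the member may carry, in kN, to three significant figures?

P_max = σ_allow · A = 31.6 · 1560 = 49300 N = 49.3 kN.

49.3 kN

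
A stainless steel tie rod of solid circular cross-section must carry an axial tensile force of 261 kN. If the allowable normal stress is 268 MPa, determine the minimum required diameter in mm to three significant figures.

Required area A ≥ P/σ_allow = 261000/268 = 973.9 mm².
For a solid circular section, d ≥ √(4A/π) = 35.21 mm.

35.2 mm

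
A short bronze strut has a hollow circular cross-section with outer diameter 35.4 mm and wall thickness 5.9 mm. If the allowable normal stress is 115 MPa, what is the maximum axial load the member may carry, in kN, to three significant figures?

A = 546.8 mm².
P_max = σ_allow · A = 115 · 546.8 = 62880 N = 62.88 kN.

62.9 kN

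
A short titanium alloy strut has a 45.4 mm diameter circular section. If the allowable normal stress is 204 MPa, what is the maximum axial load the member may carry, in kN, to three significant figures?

330 kN

A = 1619 mm².
P_max = σ_allow · A = 204 · 1619 = 330200 N = 330.2 kN.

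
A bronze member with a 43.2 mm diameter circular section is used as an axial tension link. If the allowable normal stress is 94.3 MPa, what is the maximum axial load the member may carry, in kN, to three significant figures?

A = 1466 mm².
P_max = σ_allow · A = 94.3 · 1466 = 138200 N = 138.2 kN.

138 kN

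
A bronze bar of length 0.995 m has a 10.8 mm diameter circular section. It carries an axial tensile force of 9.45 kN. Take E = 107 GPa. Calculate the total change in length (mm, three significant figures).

0.959 mm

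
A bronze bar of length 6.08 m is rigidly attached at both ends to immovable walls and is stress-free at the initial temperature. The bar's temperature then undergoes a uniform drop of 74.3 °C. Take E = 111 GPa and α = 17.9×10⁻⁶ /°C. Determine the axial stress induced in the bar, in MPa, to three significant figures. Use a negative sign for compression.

148 MPa

Free thermal expansion αLΔT = 17.9e-6 · 6080 · -74.3 = -8.086 mm.
The walls impose strain ε = −(-8.086)/6080 = 1.3300e-03; σ = Eε = 111000 · 1.3300e-03 = 147.6 MPa.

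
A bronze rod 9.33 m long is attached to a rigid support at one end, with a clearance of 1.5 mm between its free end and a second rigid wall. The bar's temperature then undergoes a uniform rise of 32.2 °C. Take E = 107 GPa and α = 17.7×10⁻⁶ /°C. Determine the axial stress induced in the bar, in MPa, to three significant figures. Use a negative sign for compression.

Free thermal expansion αLΔT = 17.7e-6 · 9330 · 32.2 = 5.318 mm.
The walls engage after the gap closes; constrained expansion = 5.318 − 1.5 = 3.818 mm.
The walls impose strain ε = −(3.818)/9330 = -4.0917e-04; σ = Eε = 107000 · -4.0917e-04 = -43.78 MPa.

-43.8 MPa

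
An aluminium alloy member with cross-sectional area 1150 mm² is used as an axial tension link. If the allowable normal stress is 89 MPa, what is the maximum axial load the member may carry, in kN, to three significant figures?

102 kN

P_max = σ_allow · A = 89 · 1150 = 102400 N = 102.3 kN.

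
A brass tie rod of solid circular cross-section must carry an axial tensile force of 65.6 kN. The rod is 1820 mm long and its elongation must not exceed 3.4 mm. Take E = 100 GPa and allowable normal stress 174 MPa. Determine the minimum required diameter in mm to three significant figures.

21.9 mm

Required area A ≥ P/σ_allow = 65600/174 = 377 mm².
For a solid circular section, d ≥ √(4A/π) = 21.91 mm.
Elongation limit: A ≥ PL/(Eδ_allow) = 65600·1820/(100000·3.4) = 351.2 mm² ⇒ d ≥ 21.14 mm.
The stress limit governs.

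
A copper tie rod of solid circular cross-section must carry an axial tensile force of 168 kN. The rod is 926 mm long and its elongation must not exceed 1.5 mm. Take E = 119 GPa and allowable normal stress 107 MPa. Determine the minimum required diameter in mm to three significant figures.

44.7 mm

Required area A ≥ P/σ_allow = 168000/107 = 1570 mm².
For a solid circular section, d ≥ √(4A/π) = 44.71 mm.
Elongation limit: A ≥ PL/(Eδ_allow) = 168000·926/(119000·1.5) = 871.5 mm² ⇒ d ≥ 33.31 mm.
The stress limit governs.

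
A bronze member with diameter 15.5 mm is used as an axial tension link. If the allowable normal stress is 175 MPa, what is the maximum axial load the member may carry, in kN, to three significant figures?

33.0 kN

A = 188.7 mm².
P_max = σ_allow · A = 175 · 188.7 = 33020 N = 33.02 kN.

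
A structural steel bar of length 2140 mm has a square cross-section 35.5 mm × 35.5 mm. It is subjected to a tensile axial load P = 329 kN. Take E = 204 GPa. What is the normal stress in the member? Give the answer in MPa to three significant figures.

261 MPa

A = 1260 mm².
σ = N/A = 329000/1260 = 261.1 MPa.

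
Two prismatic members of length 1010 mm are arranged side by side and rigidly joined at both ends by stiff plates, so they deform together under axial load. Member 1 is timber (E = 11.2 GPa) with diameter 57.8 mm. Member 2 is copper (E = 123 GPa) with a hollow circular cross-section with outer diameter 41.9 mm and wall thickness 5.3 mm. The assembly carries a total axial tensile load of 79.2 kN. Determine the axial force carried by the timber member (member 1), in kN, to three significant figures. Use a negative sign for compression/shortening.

22.3 kN

A_1 = 2624 mm².
A_2 = 609.4 mm².
Equal strain + equilibrium ⇒ each member carries load in proportion to AE: A₁E₁ = 29390000 N, A₂E₂ = 74960000 N, ΣAE = 104300000 N.
F₁ = P·A₁E₁/ΣAE = 79200·29390000/104300000 = 22310 N.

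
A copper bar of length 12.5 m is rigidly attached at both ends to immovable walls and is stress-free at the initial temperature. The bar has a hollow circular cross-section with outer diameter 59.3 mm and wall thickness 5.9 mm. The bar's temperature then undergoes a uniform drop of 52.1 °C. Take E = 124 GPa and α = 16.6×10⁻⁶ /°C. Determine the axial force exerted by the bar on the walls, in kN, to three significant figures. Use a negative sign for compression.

106 kN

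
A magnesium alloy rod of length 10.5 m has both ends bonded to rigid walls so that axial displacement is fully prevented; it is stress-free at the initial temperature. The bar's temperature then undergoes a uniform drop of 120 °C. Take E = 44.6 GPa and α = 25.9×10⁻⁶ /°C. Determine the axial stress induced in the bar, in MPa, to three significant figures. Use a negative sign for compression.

Free thermal expansion αLΔT = 25.9e-6 · 10500 · -120 = -32.63 mm.
The walls impose strain ε = −(-32.63)/10500 = 3.1080e-03; σ = Eε = 44600 · 3.1080e-03 = 138.6 MPa.

139 MPa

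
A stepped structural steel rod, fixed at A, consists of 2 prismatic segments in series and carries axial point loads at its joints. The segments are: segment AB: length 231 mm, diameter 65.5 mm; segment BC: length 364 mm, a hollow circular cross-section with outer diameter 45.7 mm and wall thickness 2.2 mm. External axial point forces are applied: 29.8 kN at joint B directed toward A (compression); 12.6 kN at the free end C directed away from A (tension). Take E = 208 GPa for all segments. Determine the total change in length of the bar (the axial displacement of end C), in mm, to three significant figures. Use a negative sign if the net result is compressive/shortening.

Internal axial forces (sectioning from the free end, tension +): N_BC = 12.6 kN, N_AB = -17.2 kN.
A_AB = 3370 mm².
A_BC = 300.7 mm².
δ_AB = -17200·231/(3370·208000) = -0.005669 mm
δ_BC = 12600·364/(300.7·208000) = 0.07334 mm
δ = Σδ_i = 0.06767 mm.

0.0677 mm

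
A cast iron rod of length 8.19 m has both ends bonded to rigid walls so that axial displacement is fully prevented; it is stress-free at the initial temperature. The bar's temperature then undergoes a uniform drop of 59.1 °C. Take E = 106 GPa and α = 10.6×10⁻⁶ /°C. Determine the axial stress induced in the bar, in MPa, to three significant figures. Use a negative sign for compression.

Free thermal expansion αLΔT = 10.6e-6 · 8190 · -59.1 = -5.131 mm.
The walls impose strain ε = −(-5.131)/8190 = 6.2646e-04; σ = Eε = 106000 · 6.2646e-04 = 66.4 MPa.

66.4 MPa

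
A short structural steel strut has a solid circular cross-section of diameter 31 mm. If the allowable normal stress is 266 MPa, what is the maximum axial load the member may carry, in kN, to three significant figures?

201 kN

A = 754.8 mm².
P_max = σ_allow · A = 266 · 754.8 = 200800 N = 200.8 kN.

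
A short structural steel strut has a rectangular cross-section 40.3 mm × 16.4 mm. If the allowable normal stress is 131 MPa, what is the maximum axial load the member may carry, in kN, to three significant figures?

A = 660.9 mm².
P_max = σ_allow · A = 131 · 660.9 = 86580 N = 86.58 kN.

86.6 kN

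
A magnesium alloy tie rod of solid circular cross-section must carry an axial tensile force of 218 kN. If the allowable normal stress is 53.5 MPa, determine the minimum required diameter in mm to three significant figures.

72.0 mm

Required area A ≥ P/σ_allow = 218000/53.5 = 4075 mm².
For a solid circular section, d ≥ √(4A/π) = 72.03 mm.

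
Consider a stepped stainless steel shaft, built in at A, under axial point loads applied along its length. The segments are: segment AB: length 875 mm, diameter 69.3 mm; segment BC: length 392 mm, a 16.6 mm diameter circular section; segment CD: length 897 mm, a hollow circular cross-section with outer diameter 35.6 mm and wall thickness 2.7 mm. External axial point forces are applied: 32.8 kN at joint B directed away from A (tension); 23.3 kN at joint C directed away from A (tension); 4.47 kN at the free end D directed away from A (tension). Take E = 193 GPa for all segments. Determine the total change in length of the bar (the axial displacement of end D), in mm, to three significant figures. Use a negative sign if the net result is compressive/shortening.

0.408 mm

Internal axial forces (sectioning from the free end, tension +): N_CD = 4.47 kN, N_BC = 27.77 kN, N_AB = 60.57 kN.
A_AB = 3772 mm².
A_BC = 216.4 mm².
A_CD = 279.1 mm².
δ_AB = 60570·875/(3772·193000) = 0.0728 mm
δ_BC = 27770·392/(216.4·193000) = 0.2606 mm
δ_CD = 4470·897/(279.1·193000) = 0.07444 mm
δ = Σδ_i = 0.4079 mm.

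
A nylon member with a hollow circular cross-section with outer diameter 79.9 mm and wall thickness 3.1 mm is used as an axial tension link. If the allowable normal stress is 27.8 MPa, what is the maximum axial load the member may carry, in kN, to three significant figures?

A = 748 mm².
P_max = σ_allow · A = 27.8 · 748 = 20790 N = 20.79 kN.

20.8 kN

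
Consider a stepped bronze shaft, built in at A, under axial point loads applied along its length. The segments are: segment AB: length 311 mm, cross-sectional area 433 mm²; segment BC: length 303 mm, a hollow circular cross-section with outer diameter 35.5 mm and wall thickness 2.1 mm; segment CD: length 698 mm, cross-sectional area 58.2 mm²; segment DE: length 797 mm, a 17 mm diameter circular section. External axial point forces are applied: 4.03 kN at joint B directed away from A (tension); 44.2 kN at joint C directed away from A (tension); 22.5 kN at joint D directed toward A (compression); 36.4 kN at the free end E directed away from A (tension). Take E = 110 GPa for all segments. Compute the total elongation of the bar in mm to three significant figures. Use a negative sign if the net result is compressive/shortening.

3.81 mm

Internal axial forces (sectioning from the free end, tension +): N_DE = 36.4 kN, N_CD = 13.9 kN, N_BC = 58.1 kN, N_AB = 62.13 kN.
A_BC = 220.4 mm².
A_DE = 227 mm².
δ_AB = 62130·311/(433·110000) = 0.4057 mm
δ_BC = 58100·303/(220.4·110000) = 0.7263 mm
δ_CD = 13900·698/(58.2·110000) = 1.515 mm
δ_DE = 36400·797/(227·110000) = 1.162 mm
δ = Σδ_i = 3.809 mm.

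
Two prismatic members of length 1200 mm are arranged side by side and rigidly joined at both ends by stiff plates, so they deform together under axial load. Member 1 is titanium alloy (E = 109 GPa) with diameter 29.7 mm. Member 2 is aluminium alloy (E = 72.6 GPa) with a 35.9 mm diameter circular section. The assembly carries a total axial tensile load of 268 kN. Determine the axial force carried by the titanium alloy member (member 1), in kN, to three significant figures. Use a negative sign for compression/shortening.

A_1 = 692.8 mm².
A_2 = 1012 mm².
Equal strain + equilibrium ⇒ each member carries load in proportion to AE: A₁E₁ = 75510000 N, A₂E₂ = 73490000 N, ΣAE = 149000000 N.
F₁ = P·A₁E₁/ΣAE = 268000·75510000/149000000 = 135800 N.

136 kN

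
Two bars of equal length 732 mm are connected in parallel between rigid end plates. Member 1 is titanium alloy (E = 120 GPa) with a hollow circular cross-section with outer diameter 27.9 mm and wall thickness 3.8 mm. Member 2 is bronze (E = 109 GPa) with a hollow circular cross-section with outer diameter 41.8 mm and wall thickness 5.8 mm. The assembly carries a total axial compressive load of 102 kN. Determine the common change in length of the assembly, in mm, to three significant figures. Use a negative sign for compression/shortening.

-0.704 mm

A_1 = 287.7 mm².
A_2 = 656 mm².
Equal strain + equilibrium ⇒ each member carries load in proportion to AE: A₁E₁ = 34520000 N, A₂E₂ = 71500000 N, ΣAE = 106000000 N.
δ = PL/ΣAE = -102000·732/106000000 = -0.7042 mm.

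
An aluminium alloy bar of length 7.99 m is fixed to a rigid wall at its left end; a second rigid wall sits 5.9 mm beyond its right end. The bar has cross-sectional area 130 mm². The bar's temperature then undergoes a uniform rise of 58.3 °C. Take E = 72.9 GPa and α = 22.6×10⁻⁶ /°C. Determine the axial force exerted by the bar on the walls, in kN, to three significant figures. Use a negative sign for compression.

Free thermal expansion αLΔT = 22.6e-6 · 7990 · 58.3 = 10.53 mm.
The walls engage after the gap closes; constrained expansion = 10.53 − 5.9 = 4.627 mm.
The walls impose strain ε = −(4.627)/7990 = -5.7916e-04; σ = Eε = 72900 · -5.7916e-04 = -42.22 MPa.
Wall reaction R = σ·A = -42.22·130 = -5489 N = -5.489 kN.

-5.49 kN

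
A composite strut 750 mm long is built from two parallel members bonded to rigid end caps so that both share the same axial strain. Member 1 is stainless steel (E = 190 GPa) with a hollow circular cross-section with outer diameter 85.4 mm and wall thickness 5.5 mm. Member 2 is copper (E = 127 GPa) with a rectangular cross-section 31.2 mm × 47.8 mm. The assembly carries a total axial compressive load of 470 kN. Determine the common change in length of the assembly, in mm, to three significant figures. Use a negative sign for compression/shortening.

-0.780 mm

A_1 = 1381 mm².
A_2 = 1491 mm².
Equal strain + equilibrium ⇒ each member carries load in proportion to AE: A₁E₁ = 262300000 N, A₂E₂ = 189400000 N, ΣAE = 451700000 N.
δ = PL/ΣAE = -470000·750/451700000 = -0.7804 mm.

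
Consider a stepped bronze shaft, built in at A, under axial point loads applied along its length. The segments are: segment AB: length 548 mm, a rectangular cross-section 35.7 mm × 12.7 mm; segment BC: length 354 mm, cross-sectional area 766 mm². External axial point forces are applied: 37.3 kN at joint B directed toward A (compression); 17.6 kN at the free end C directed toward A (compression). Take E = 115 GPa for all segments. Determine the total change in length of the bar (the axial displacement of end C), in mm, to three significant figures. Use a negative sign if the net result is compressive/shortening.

-0.648 mm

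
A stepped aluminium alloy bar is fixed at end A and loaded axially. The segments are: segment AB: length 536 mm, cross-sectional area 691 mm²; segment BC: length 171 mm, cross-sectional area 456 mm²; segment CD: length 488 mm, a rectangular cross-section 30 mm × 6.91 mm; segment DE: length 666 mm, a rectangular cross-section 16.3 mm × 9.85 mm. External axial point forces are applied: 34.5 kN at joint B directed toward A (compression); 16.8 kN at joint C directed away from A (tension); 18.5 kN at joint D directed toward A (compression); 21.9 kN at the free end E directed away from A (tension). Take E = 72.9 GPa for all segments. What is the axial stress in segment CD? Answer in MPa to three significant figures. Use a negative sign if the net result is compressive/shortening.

Internal axial forces (sectioning from the free end, tension +): N_DE = 21.9 kN, N_CD = 3.4 kN, N_BC = 20.2 kN, N_AB = -14.3 kN.
A_CD = 207.3 mm².
σ_CD = N_CD/A_CD = 3400/207.3 = 16.4 MPa.

16.4 MPa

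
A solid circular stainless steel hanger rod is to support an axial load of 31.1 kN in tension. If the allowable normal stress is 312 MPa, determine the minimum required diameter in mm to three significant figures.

Required area A ≥ P/σ_allow = 31100/312 = 99.68 mm².
For a solid circular section, d ≥ √(4A/π) = 11.27 mm.

11.3 mm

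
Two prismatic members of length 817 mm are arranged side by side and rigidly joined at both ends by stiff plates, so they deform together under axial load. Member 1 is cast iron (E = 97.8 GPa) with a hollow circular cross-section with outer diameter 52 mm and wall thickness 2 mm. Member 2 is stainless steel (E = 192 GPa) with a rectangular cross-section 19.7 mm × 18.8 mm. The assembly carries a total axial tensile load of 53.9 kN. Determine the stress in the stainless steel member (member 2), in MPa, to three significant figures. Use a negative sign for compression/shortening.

A_1 = 314.2 mm².
A_2 = 370.4 mm².
Equal strain + equilibrium ⇒ each member carries load in proportion to AE: A₁E₁ = 30720000 N, A₂E₂ = 71110000 N, ΣAE = 101800000 N.
σ₂ = P·E₂/ΣAE = 53900·192000/101800000 = 101.6 MPa.

102 MPa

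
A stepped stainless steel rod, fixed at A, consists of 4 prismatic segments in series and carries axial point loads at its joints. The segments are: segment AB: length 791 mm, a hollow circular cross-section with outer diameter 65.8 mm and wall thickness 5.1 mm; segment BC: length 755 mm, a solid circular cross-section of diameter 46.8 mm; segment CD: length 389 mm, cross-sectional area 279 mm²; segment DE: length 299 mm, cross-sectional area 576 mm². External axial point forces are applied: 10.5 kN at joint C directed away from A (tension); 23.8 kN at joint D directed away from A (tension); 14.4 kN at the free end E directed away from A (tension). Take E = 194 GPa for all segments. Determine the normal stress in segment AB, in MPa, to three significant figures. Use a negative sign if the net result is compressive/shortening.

Internal axial forces (sectioning from the free end, tension +): N_DE = 14.4 kN, N_CD = 38.2 kN, N_BC = 48.7 kN, N_AB = 48.7 kN.
A_AB = 972.5 mm².
σ_AB = N_AB/A_AB = 48700/972.5 = 50.07 MPa.

50.1 MPa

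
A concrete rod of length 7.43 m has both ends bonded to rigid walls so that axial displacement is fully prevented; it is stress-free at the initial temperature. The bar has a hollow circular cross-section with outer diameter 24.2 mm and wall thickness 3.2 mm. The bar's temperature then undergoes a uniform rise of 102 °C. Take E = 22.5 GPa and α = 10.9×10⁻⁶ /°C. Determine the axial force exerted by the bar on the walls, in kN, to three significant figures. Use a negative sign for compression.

-5.28 kN

Free thermal expansion αLΔT = 10.9e-6 · 7430 · 102 = 8.261 mm.
The walls impose strain ε = −(8.261)/7430 = -1.1118e-03; σ = Eε = 22500 · -1.1118e-03 = -25.02 MPa.
Wall reaction R = σ·A = -25.02·211.1 = -5281 N = -5.281 kN.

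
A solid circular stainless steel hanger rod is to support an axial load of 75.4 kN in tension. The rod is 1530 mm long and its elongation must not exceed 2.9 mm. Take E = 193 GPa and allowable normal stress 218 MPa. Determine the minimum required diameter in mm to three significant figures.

Required area A ≥ P/σ_allow = 75400/218 = 345.9 mm².
For a solid circular section, d ≥ √(4A/π) = 20.99 mm.
Elongation limit: A ≥ PL/(Eδ_allow) = 75400·1530/(193000·2.9) = 206.1 mm² ⇒ d ≥ 16.2 mm.
The stress limit governs.

21.0 mm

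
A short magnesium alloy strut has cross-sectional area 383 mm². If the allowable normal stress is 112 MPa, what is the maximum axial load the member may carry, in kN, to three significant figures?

42.9 kN

P_max = σ_allow · A = 112 · 383 = 42900 N = 42.9 kN.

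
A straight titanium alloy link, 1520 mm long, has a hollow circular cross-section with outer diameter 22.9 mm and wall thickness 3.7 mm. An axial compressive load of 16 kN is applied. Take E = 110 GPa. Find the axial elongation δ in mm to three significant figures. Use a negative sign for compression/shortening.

A = 223.2 mm².
δ_mech = NL/(AE) = -16000·1520/(223.2·110000) = -0.9906 mm.

-0.991 mm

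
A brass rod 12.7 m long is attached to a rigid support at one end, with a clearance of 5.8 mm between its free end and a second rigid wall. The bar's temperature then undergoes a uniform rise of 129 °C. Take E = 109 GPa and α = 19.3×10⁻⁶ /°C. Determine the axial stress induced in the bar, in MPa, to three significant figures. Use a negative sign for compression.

-222 MPa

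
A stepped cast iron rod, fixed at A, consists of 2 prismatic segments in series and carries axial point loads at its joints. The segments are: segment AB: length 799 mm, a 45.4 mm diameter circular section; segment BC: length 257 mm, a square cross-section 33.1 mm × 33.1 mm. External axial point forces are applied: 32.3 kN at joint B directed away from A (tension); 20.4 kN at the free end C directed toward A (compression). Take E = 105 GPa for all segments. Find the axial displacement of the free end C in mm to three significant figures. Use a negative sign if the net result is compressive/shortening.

Internal axial forces (sectioning from the free end, tension +): N_BC = -20.4 kN, N_AB = 11.9 kN.
A_AB = 1619 mm².
A_BC = 1096 mm².
δ_AB = 11900·799/(1619·105000) = 0.05594 mm
δ_BC = -20400·257/(1096·105000) = -0.04557 mm
δ = Σδ_i = 0.01036 mm.

0.0104 mm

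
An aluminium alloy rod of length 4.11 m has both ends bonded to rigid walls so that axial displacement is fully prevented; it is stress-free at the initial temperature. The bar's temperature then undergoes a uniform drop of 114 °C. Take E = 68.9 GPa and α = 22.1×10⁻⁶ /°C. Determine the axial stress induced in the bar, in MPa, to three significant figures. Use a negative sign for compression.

Free thermal expansion αLΔT = 22.1e-6 · 4110 · -114 = -10.35 mm.
The walls impose strain ε = −(-10.35)/4110 = 2.5194e-03; σ = Eε = 68900 · 2.5194e-03 = 173.6 MPa.

174 MPa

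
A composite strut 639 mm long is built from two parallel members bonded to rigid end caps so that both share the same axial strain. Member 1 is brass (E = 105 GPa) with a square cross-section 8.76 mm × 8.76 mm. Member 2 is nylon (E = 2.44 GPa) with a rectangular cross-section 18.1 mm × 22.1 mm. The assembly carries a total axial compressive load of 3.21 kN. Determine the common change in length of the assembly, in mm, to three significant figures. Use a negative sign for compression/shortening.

A_1 = 76.74 mm².
A_2 = 400 mm².
Equal strain + equilibrium ⇒ each member carries load in proportion to AE: A₁E₁ = 8057000 N, A₂E₂ = 976000 N, ΣAE = 9033000 N.
δ = PL/ΣAE = -3210·639/9033000 = -0.2271 mm.

-0.227 mm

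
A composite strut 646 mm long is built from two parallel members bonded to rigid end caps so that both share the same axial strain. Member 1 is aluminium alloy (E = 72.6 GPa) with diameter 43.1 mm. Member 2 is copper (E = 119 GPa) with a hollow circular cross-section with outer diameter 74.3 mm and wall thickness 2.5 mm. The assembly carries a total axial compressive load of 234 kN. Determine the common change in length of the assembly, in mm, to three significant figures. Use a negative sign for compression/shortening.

A_1 = 1459 mm².
A_2 = 563.9 mm².
Equal strain + equilibrium ⇒ each member carries load in proportion to AE: A₁E₁ = 105900000 N, A₂E₂ = 67110000 N, ΣAE = 173000000 N.
δ = PL/ΣAE = -234000·646/173000000 = -0.8736 mm.

-0.874 mm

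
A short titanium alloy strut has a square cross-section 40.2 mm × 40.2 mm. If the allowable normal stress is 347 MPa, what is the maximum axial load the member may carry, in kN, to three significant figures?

561 kN

A = 1616 mm².
P_max = σ_allow · A = 347 · 1616 = 560800 N = 560.8 kN.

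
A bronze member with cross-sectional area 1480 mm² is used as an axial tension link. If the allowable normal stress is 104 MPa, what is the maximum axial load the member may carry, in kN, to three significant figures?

154 kN

P_max = σ_allow · A = 104 · 1480 = 153900 N = 153.9 kN.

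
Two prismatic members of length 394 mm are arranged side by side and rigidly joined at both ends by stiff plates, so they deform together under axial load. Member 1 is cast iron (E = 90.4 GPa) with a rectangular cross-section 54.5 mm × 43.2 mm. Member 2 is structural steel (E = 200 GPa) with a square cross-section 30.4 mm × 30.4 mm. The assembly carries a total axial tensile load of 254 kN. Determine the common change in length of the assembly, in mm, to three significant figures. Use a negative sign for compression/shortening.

A_1 = 2354 mm².
A_2 = 924.2 mm².
Equal strain + equilibrium ⇒ each member carries load in proportion to AE: A₁E₁ = 212800000 N, A₂E₂ = 184800000 N, ΣAE = 397700000 N.
δ = PL/ΣAE = 254000·394/397700000 = 0.2517 mm.

0.252 mm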